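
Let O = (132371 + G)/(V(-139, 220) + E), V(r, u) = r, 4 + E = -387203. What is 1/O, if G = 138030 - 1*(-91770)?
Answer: -387346/362171 ≈ -1.0695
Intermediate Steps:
E = -387207 (E = -4 - 387203 = -387207)
G = 229800 (G = 138030 + 91770 = 229800)
O = -362171/387346 (O = (132371 + 229800)/(-139 - 387207) = 362171/(-387346) = 362171*(-1/387346) = -362171/387346 ≈ -0.93501)
1/O = 1/(-362171/387346) = -387346/362171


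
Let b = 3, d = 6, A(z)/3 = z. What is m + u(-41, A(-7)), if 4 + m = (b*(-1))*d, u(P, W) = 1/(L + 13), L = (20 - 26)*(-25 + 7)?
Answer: -2661/121 ≈ -21.992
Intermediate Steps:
L = 108 (L = -6*(-18) = 108)
A(z) = 3*z
u(P, W) = 1/121 (u(P, W) = 1/(108 + 13) = 1/121)
m = -22 (m = -4 + (3*(-1))*6 = -4 - 3*6 = -4 - 18 = -22)
m + u(-41, A(-7)) = -22 + 1/121 = -2661/121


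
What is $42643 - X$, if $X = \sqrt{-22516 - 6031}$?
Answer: $42643 - i \sqrt{28547} \approx 42643.0 - 168.96 i$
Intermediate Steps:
$X = i \sqrt{28547}$ ($X = \sqrt{-28547} = i \sqrt{28547} \approx 168.96 i$)
$42643 - X = 42643 - i \sqrt{28547}$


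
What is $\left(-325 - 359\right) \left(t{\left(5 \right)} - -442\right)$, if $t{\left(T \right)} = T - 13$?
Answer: $-296856$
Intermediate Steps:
$t{\left(T \right)} = -13 + T$
$\left(-325 - 359\right) \left(t{\left(5 \right)} - -442\right) = \left(-325 - 359\right) \left(\left(-13 + 5\right) - -442\right) = - 684 \left(-8 + 442\right) = \left(-684\right) 434 = -296856$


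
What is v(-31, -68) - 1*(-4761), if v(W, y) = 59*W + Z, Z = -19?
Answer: 2913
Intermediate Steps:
v(W, y) = -19 + 59*W (v(W, y) = 59*W - 19 = -19 + 59*W)
v(-31, -68) - 1*(-4761) = (-19 + 59*(-31)) - 1*(-4761) = (-19 - 1829) + 4761 = -1848 + 4761 = 2913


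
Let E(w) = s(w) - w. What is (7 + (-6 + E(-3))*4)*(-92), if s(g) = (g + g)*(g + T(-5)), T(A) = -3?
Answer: -12788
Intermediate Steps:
s(g) = 2*g*(-3 + g) (s(g) = (g + g)*(g - 3) = (2*g)*(-3 + g) = 2*g*(-3 + g))
E(w) = -w + 2*w*(-3 + w) (E(w) = 2*w*(-3 + w) - w = -w + 2*w*(-3 + w))
(7 + (-6 + E(-3))*4)*(-92) = (7 + (-6 - 3*(-7 + 2*(-3)))*4)*(-92) = (7 + (-6 - 3*(-7 - 6))*4)*(-92) = (7 + (-6 - 3*(-13))*4)*(-92) = (7 + (-6 + 39)*4)*(-92) = (7 + 33*4)*(-92) = (7 + 132)*(-92) = 139*(-92) = -12788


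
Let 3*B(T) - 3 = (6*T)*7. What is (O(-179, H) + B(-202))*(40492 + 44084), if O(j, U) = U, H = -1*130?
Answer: -250091232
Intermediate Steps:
H = -130
B(T) = 1 + 14*T (B(T) = 1 + ((6*T)*7)/3 = 1 + (42*T)/3 = 1 + 14*T)
(O(-179, H) + B(-202))*(40492 + 44084) = (-130 + (1 + 14*(-202)))*(40492 + 44084) = (-130 + (1 - 2828))*84576 = (-130 - 2827)*84576 = -2957*84576 = -250091232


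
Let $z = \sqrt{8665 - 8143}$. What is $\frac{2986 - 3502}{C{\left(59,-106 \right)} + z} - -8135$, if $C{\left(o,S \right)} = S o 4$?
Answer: $\frac{2545446872173}{312899867} + \frac{774 \sqrt{58}}{312899867} \approx 8135.0$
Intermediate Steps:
$z = 3 \sqrt{58}$ ($z = \sqrt{522} = 3 \sqrt{58} \approx 22.847$)
$C{\left(o,S \right)} = 4 S o$
$\frac{2986 - 3502}{C{\left(59,-106 \right)} + z} - -8135 = \frac{2986 - 3502}{4 \left(-106\right) 59 + 3 \sqrt{58}} - -8135 = - \frac{516}{-25016 + 3 \sqrt{58}} + 8135 = 8135 - \frac{516}{-25016 + 3 \sqrt{58}}$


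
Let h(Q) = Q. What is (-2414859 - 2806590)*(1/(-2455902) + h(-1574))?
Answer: 2242664414369589/272878 ≈ 8.2186e+9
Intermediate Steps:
(-2414859 - 2806590)*(1/(-2455902) + h(-1574)) = (-2414859 - 2806590)*(1/(-2455902) - 1574) = -5221449*(-1/2455902 - 1574) = -5221449*(-3865589749/2455902) = 2242664414369589/272878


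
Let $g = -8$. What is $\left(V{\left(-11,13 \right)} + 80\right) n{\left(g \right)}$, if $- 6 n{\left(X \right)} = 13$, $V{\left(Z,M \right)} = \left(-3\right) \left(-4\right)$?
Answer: $- \frac{598}{3} \approx -199.33$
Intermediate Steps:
$V{\left(Z,M \right)} = 12$
$n{\left(X \right)} = - \frac{13}{6}$ ($n{\left(X \right)} = \left(- \frac{1}{6}\right) 13 = - \frac{13}{6}$)
$\left(V{\left(-11,13 \right)} + 80\right) n{\left(g \right)} = \left(12 + 80\right) \left(- \frac{13}{6}\right) = 92 \left(- \frac{13}{6}\right) = - \frac{598}{3}$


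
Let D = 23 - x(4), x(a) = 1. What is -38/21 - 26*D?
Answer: -12050/21 ≈ -573.81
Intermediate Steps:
D = 22 (D = 23 - 1*1 = 23 - 1 = 22)
-38/21 - 26*D = -38/21 - 26*22 = -38*1/21 - 572 = -38/21 - 572 = -12050/21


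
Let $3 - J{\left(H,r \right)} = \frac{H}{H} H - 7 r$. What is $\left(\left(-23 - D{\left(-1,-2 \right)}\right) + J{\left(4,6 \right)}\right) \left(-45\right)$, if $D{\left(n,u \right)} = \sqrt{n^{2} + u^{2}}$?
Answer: $-810 + 45 \sqrt{5} \approx -709.38$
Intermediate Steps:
$J{\left(H,r \right)} = 3 - H + 7 r$ ($J{\left(H,r \right)} = 3 - \left(\frac{H}{H} H - 7 r\right) = 3 - \left(1 H - 7 r\right) = 3 - \left(H - 7 r\right) = 3 - H + 7 r$)
$\left(\left(-23 - D{\left(-1,-2 \right)}\right) + J{\left(4,6 \right)}\right) \left(-45\right) = \left(\left(-23 - \sqrt{\left(-1\right)^{2} + \left(-2\right)^{2}}\right) + \left(3 - 4 + 7 \cdot 6\right)\right) \left(-45\right) = \left(\left(-23 - \sqrt{1 + 4}\right) + \left(3 - 4 + 42\right)\right) \left(-45\right) = \left(\left(-23 - \sqrt{5}\right) + 41\right) \left(-45\right) = \left(18 - \sqrt{5}\right) \left(-45\right) = -810 + 45 \sqrt{5}$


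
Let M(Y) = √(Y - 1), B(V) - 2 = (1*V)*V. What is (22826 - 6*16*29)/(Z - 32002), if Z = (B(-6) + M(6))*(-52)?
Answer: -15476979/26238431 + 23686*√5/26238431 ≈ -0.58784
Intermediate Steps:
B(V) = 2 + V² (B(V) = 2 + (1*V)*V = 2 + V*V = 2 + V²)
M(Y) = √(-1 + Y)
Z = -1976 - 52*√5 (Z = ((2 + (-6)²) + √(-1 + 6))*(-52) = ((2 + 36) + √5)*(-52) = (38 + √5)*(-52) = -1976 - 52*√5 ≈ -2092.3)
(22826 - 6*16*29)/(Z - 32002) = (22826 - 6*16*29)/((-1976 - 52*√5) - 32002) = (22826 - 96*29)/(-33978 - 52*√5) = (22826 - 2784)/(-33978 - 52*√5) = 20042/(-33978 - 52*√5)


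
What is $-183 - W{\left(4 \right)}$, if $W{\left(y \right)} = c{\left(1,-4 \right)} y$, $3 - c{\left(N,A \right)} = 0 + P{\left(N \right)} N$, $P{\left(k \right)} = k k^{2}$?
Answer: $-191$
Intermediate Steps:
$P{\left(k \right)} = k^{3}$
$c{\left(N,A \right)} = 3 - N^{4}$ ($c{\left(N,A \right)} = 3 - \left(0 + N^{3} N\right) = 3 - \left(0 + N^{4}\right) = 3 - N^{4}$)
$W{\left(y \right)} = 2 y$ ($W{\left(y \right)} = \left(3 - 1^{4}\right) y = \left(3 - 1\right) y = 2 y$)
$-183 - W{\left(4 \right)} = -183 - 2 \cdot 4 = -183 - 8 = -191$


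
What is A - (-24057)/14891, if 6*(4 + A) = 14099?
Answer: 209735167/89346 ≈ 2347.4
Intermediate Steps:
A = 14075/6 (A = -4 + (⅙)*14099 = -4 + 14099/6 = 14075/6 ≈ 2345.8)
A - (-24057)/14891 = 14075/6 - (-24057)/14891 = 14075/6 - 1*(-24057/14891) = 14075/6 + 24057/14891 = 209735167/89346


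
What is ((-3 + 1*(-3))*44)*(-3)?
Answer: 792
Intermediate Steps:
((-3 + 1*(-3))*44)*(-3) = ((-3 - 3)*44)*(-3) = -6*44*(-3) = -264*(-3) = 792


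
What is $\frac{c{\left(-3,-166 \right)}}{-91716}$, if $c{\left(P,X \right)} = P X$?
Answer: $- \frac{83}{15286} \approx -0.0054298$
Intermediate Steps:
$\frac{c{\left(-3,-166 \right)}}{-91716} = \frac{\left(-3\right) \left(-166\right)}{-91716} = 498 \left(- \frac{1}{91716}\right) = - \frac{83}{15286}$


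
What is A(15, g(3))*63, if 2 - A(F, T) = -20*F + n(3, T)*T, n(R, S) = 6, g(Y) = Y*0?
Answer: 19026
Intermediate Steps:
g(Y) = 0
A(F, T) = 2 - 6*T + 20*F (A(F, T) = 2 - (-20*F + 6*T) = 2 + (-6*T + 20*F) = 2 - 6*T + 20*F)
A(15, g(3))*63 = (2 - 6*0 + 20*15)*63 = (2 + 0 + 300)*63 = 302*63 = 19026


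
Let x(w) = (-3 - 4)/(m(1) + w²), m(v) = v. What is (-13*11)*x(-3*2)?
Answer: 1001/37 ≈ 27.054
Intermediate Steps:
x(w) = -7/(1 + w²) (x(w) = (-3 - 4)/(1 + w²) = -7/(1 + w²))
(-13*11)*x(-3*2) = (-13*11)*(-7/(1 + (-3*2)²)) = -(-1001)/(1 + (-6)²) = -(-1001)/(1 + 36) = -(-1001)/37 = -143*(-7/37) = 1001/37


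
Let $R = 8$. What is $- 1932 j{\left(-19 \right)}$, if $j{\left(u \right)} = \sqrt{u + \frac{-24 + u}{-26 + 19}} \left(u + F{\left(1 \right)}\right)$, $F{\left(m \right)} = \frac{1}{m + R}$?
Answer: $15640 i \sqrt{70} \approx 1.3085 \cdot 10^{5} i$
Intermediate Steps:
$F{\left(m \right)} = \frac{1}{8 + m}$ ($F{\left(m \right)} = \frac{1}{m + 8} = \frac{1}{8 + m}$)
$j{\left(u \right)} = \sqrt{\frac{24}{7} + \frac{6 u}{7}} \left(\frac{1}{9} + u\right)$ ($j{\left(u \right)} = \sqrt{u + \frac{-24 + u}{-26 + 19}} \left(u + \frac{1}{8 + 1}\right) = \sqrt{u + \frac{-24 + u}{-7}} \left(u + \frac{1}{9}\right) = \sqrt{u + \left(-24 + u\right) \left(- \frac{1}{7}\right)} \left(u + \frac{1}{9}\right) = \sqrt{u - \left(- \frac{24}{7} + \frac{u}{7}\right)} \left(\frac{1}{9} + u\right) = \sqrt{\frac{24}{7} + \frac{6 u}{7}} \left(\frac{1}{9} + u\right)$)
$- 1932 j{\left(-19 \right)} = - 1932 \sqrt{168 + 42 \left(-19\right)} \left(\frac{1}{63} + \frac{1}{7} \left(-19\right)\right) = - 1932 \sqrt{168 - 798} \left(\frac{1}{63} - \frac{19}{7}\right) = - 1932 \sqrt{-630} \left(- \frac{170}{63}\right) = - 1932 \cdot 3 i \sqrt{70} \left(- \frac{170}{63}\right) = - 1932 \left(- \frac{170 i \sqrt{70}}{21}\right) = 15640 i \sqrt{70}$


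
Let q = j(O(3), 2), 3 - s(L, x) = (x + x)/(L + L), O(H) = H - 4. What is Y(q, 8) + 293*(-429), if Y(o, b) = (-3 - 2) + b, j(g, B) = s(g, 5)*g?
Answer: -125694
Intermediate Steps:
O(H) = -4 + H
s(L, x) = 3 - x/L (s(L, x) = 3 - (x + x)/(L + L) = 3 - 2*x/(2*L) = 3 - 2*x*1/(2*L) = 3 - x/L)
j(g, B) = g*(3 - 5/g) (j(g, B) = (3 - 1*5/g)*g = (3 - 5/g)*g = g*(3 - 5/g))
q = -8 (q = -5 + 3*(-4 + 3) = -5 + 3*(-1) = -5 - 3 = -8)
Y(o, b) = -5 + b
Y(q, 8) + 293*(-429) = (-5 + 8) + 293*(-429) = 3 - 125697 = -125694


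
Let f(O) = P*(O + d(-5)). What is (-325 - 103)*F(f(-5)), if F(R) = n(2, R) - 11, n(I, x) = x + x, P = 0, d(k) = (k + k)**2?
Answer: 4708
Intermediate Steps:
d(k) = 4*k**2 (d(k) = (2*k)**2 = 4*k**2)
n(I, x) = 2*x
f(O) = 0 (f(O) = 0*(O + 4*(-5)**2) = 0*(O + 4*25) = 0*(O + 100) = 0*(100 + O) = 0)
F(R) = -11 + 2*R (F(R) = 2*R - 11 = -11 + 2*R)
(-325 - 103)*F(f(-5)) = (-325 - 103)*(-11 + 2*0) = -428*(-11 + 0) = -428*(-11) = 4708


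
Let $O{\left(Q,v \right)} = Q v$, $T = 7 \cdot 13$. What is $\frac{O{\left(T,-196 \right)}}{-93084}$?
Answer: $\frac{4459}{23271} \approx 0.19161$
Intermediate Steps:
$T = 91$
$\frac{O{\left(T,-196 \right)}}{-93084} = \frac{91 \left(-196\right)}{-93084} = \left(-17836\right) \left(- \frac{1}{93084}\right) = \frac{4459}{23271}$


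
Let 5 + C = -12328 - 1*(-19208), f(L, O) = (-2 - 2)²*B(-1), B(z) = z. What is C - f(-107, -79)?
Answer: 6891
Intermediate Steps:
f(L, O) = -16 (f(L, O) = (-2 - 2)²*(-1) = (-4)²*(-1) = 16*(-1) = -16)
C = 6875 (C = -5 + (-12328 - 1*(-19208)) = -5 + (-12328 + 19208) = -5 + 6880 = 6875)
C - f(-107, -79) = 6875 - 1*(-16) = 6875 + 16 = 6891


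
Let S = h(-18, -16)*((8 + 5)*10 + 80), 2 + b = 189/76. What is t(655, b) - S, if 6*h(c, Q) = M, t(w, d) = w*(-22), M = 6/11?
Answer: -158720/11 ≈ -14429.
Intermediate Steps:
b = 37/76 (b = -2 + 189/76 = 37/76 ≈ 0.48684)
M = 6/11 (M = 6*(1/11) = 6/11 ≈ 0.54545)
t(w, d) = -22*w
h(c, Q) = 1/11 (h(c, Q) = (⅙)*(6/11) = 1/11)
S = 210/11 (S = ((8 + 5)*10 + 80)/11 = (13*10 + 80)/11 = (130 + 80)/11 = (1/11)*210 = 210/11 ≈ 19.091)
t(655, b) - S = -22*655 - 1*210/11 = -14410 - 210/11 = -158720/11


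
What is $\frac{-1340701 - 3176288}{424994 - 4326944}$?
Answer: $\frac{1505663}{1300650} \approx 1.1576$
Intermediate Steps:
$\frac{-1340701 - 3176288}{424994 - 4326944} = - \frac{4516989}{-3901950} = \left(-4516989\right) \left(- \frac{1}{3901950}\right) = \frac{1505663}{1300650}$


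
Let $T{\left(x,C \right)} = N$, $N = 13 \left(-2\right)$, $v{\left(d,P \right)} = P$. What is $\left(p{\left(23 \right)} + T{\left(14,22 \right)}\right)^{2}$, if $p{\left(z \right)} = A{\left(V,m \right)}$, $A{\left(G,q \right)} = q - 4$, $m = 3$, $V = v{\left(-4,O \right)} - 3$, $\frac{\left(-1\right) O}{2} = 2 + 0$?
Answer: $729$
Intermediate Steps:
$O = -4$ ($O = - 2 \left(2 + 0\right) = \left(-2\right) 2 = -4$)
$N = -26$
$V = -7$ ($V = -4 - 3 = -7$)
$T{\left(x,C \right)} = -26$
$A{\left(G,q \right)} = -4 + q$
$p{\left(z \right)} = -1$ ($p{\left(z \right)} = -4 + 3 = -1$)
$\left(p{\left(23 \right)} + T{\left(14,22 \right)}\right)^{2} = \left(-1 - 26\right)^{2} = \left(-27\right)^{2} = 729$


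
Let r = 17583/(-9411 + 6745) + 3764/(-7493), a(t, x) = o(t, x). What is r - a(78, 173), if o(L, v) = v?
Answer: -3597690717/19976338 ≈ -180.10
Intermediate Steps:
a(t, x) = x
r = -141784243/19976338 (r = 17583/(-2666) + 3764*(-1/7493) = 17583*(-1/2666) - 3764/7493 = -17583/2666 - 3764/7493 = -141784243/19976338 ≈ -7.0976)
r - a(78, 173) = -141784243/19976338 - 1*173 = -141784243/19976338 - 173 = -3597690717/19976338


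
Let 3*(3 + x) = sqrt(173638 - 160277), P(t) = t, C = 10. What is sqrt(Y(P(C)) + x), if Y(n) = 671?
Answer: sqrt(6012 + 3*sqrt(13361))/3 ≈ 26.581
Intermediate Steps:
x = -3 + sqrt(13361)/3 (x = -3 + sqrt(173638 - 160277)/3 = -3 + sqrt(13361)/3 ≈ 35.530)
sqrt(Y(P(C)) + x) = sqrt(671 + (-3 + sqrt(13361)/3)) = sqrt(668 + sqrt(13361)/3)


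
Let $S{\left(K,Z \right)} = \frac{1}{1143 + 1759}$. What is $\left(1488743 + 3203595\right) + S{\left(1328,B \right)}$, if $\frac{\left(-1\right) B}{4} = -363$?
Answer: $\frac{13617164877}{2902} \approx 4.6923 \cdot 10^{6}$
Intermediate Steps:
$B = 1452$ ($B = \left(-4\right) \left(-363\right) = 1452$)
$S{\left(K,Z \right)} = \frac{1}{2902}$
$\left(1488743 + 3203595\right) + S{\left(1328,B \right)} = \left(1488743 + 3203595\right) + \frac{1}{2902} = 4692338 + \frac{1}{2902} = \frac{13617164877}{2902}$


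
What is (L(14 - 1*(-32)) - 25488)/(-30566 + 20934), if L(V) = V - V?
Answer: 1593/602 ≈ 2.6462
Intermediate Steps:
L(V) = 0
(L(14 - 1*(-32)) - 25488)/(-30566 + 20934) = (0 - 25488)/(-30566 + 20934) = -25488/(-9632) = -25488*(-1/9632) = 1593/602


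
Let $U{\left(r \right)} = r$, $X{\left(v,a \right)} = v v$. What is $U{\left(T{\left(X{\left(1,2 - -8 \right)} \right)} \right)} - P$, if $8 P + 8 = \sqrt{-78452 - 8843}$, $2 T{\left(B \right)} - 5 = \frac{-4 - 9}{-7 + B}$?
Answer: $\frac{55}{12} - \frac{i \sqrt{87295}}{8} \approx 4.5833 - 36.932 i$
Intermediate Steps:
$X{\left(v,a \right)} = v^{2}$
$T{\left(B \right)} = \frac{5}{2} - \frac{13}{2 \left(-7 + B\right)}$ ($T{\left(B \right)} = \frac{5}{2} + \frac{\left(-4 - 9\right) \frac{1}{-7 + B}}{2} = \frac{5}{2} + \frac{\left(-13\right) \frac{1}{-7 + B}}{2} = \frac{5}{2} - \frac{13}{2 \left(-7 + B\right)}$)
$P = -1 + \frac{i \sqrt{87295}}{8}$ ($P = -1 + \frac{\sqrt{-78452 - 8843}}{8} = -1 + \frac{\sqrt{-87295}}{8} = -1 + \frac{i \sqrt{87295}}{8} \approx -1.0 + 36.932 i$)
$U{\left(T{\left(X{\left(1,2 - -8 \right)} \right)} \right)} - P = \frac{-48 + 5 \cdot 1^{2}}{2 \left(-7 + 1^{2}\right)} - \left(-1 + \frac{i \sqrt{87295}}{8}\right) = \frac{-48 + 5 \cdot 1}{2 \left(-7 + 1\right)} + \left(1 - \frac{i \sqrt{87295}}{8}\right) = \frac{-48 + 5}{2 \left(-6\right)} + \left(1 - \frac{i \sqrt{87295}}{8}\right) = \frac{1}{2} \left(- \frac{1}{6}\right) \left(-43\right) + \left(1 - \frac{i \sqrt{87295}}{8}\right) = \frac{43}{12} + \left(1 - \frac{i \sqrt{87295}}{8}\right) = \frac{55}{12} - \frac{i \sqrt{87295}}{8}$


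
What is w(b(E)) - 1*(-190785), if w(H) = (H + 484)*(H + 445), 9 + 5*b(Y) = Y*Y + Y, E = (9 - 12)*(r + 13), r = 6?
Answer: 35070649/25 ≈ 1.4028e+6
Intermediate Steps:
E = -57 (E = (9 - 12)*(6 + 13) = -3*19 = -57)
b(Y) = -9/5 + Y/5 + Y²/5 (b(Y) = -9/5 + (Y*Y + Y)/5 = -9/5 + (Y² + Y)/5 = -9/5 + (Y + Y²)/5 = -9/5 + (Y/5 + Y²/5) = -9/5 + Y/5 + Y²/5)
w(H) = (445 + H)*(484 + H) (w(H) = (484 + H)*(445 + H) = (445 + H)*(484 + H))
w(b(E)) - 1*(-190785) = (215380 + (-9/5 + (⅕)*(-57) + (⅕)*(-57)²)² + 929*(-9/5 + (⅕)*(-57) + (⅕)*(-57)²)) - 1*(-190785) = (215380 + (-9/5 - 57/5 + (⅕)*3249)² + 929*(-9/5 - 57/5 + (⅕)*3249)) + 190785 = (215380 + (-9/5 - 57/5 + 3249/5)² + 929*(-9/5 - 57/5 + 3249/5)) + 190785 = (215380 + (3183/5)² + 929*(3183/5)) + 190785 = (215380 + 10131489/25 + 2957007/5) + 190785 = 30301024/25 + 190785 = 35070649/25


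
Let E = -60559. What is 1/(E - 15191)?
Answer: -1/75750 ≈ -1.3201e-5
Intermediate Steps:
1/(E - 15191) = 1/(-60559 - 15191) = 1/(-75750) = -1/75750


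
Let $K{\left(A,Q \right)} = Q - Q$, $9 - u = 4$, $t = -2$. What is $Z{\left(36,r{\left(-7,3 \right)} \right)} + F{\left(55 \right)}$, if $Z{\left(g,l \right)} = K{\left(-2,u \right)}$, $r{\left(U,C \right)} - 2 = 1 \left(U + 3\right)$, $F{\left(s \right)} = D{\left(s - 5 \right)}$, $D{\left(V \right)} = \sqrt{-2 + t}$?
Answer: $2 i \approx 2.0 i$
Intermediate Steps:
$u = 5$ ($u = 9 - 4 = 5$)
$K{\left(A,Q \right)} = 0$
$D{\left(V \right)} = 2 i$ ($D{\left(V \right)} = \sqrt{-2 - 2} = \sqrt{-4} = 2 i$)
$F{\left(s \right)} = 2 i$
$r{\left(U,C \right)} = 5 + U$ ($r{\left(U,C \right)} = 2 + 1 \left(U + 3\right) = 2 + 1 \left(3 + U\right) = 2 + \left(3 + U\right) = 5 + U$)
$Z{\left(g,l \right)} = 0$
$Z{\left(36,r{\left(-7,3 \right)} \right)} + F{\left(55 \right)} = 0 + 2 i = 2 i$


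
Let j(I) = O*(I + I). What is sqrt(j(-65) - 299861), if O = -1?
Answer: I*sqrt(299731) ≈ 547.48*I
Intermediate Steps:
j(I) = -2*I (j(I) = -(I + I) = -2*I)
sqrt(j(-65) - 299861) = sqrt(-2*(-65) - 299861) = sqrt(130 - 299861) = sqrt(-299731) = I*sqrt(299731)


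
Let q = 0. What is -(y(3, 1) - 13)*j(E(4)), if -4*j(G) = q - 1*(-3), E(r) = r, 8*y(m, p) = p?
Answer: -309/32 ≈ -9.6563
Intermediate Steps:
y(m, p) = p/8
j(G) = -¾ (j(G) = -(0 - 1*(-3))/4 = -(0 + 3)/4 = -¼*3 = -¾)
-(y(3, 1) - 13)*j(E(4)) = -((⅛)*1 - 13)*(-3)/4 = -(⅛ - 13)*(-3)/4 = -(-103)*(-3)/(8*4) = -1*309/32 = -309/32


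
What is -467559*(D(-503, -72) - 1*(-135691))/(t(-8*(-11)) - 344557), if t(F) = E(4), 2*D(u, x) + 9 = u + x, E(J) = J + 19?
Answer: 63307021041/344534 ≈ 1.8375e+5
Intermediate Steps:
E(J) = 19 + J
D(u, x) = -9/2 + u/2 + x/2 (D(u, x) = -9/2 + (u + x)/2 = -9/2 + (u/2 + x/2) = -9/2 + u/2 + x/2)
t(F) = 23 (t(F) = 19 + 4 = 23)
-467559*(D(-503, -72) - 1*(-135691))/(t(-8*(-11)) - 344557) = -467559*((-9/2 + (½)*(-503) + (½)*(-72)) - 1*(-135691))/(23 - 344557) = -467559/((-344534/((-9/2 - 503/2 - 36) + 135691))) = -467559/((-344534/(-292 + 135691))) = -467559/((-344534/135399)) = -467559/((-344534*1/135399)) = -467559/(-344534/135399) = -467559*(-135399/344534) = 63307021041/344534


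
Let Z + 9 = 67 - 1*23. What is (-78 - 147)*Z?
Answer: -7875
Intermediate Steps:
Z = 35 (Z = -9 + (67 - 1*23) = -9 + (67 - 23) = -9 + 44 = 35)
(-78 - 147)*Z = (-78 - 147)*35 = -225*35 = -7875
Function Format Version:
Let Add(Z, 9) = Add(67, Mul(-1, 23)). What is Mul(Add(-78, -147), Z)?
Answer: -7875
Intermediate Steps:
Z = 35 (Z = Add(-9, Add(67, Mul(-1, 23))) = Add(-9, Add(67, -23)) = Add(-9, 44) = 35)
Mul(Add(-78, -147), Z) = Mul(Add(-78, -147), 35) = Mul(-225, 35) = -7875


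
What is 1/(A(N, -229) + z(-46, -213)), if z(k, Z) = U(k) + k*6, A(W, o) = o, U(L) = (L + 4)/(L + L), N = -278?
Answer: -46/23209 ≈ -0.0019820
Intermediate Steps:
U(L) = (4 + L)/(2*L) (U(L) = (4 + L)/((2*L)) = (4 + L)*(1/(2*L)) = (4 + L)/(2*L))
z(k, Z) = 6*k + (4 + k)/(2*k) (z(k, Z) = (4 + k)/(2*k) + k*6 = (4 + k)/(2*k) + 6*k = 6*k + (4 + k)/(2*k))
1/(A(N, -229) + z(-46, -213)) = 1/(-229 + (1/2 + 2/(-46) + 6*(-46))) = 1/(-229 + (1/2 + 2*(-1/46) - 276)) = 1/(-229 + (1/2 - 1/23 - 276)) = 1/(-229 - 12675/46) = 1/(-23209/46) = -46/23209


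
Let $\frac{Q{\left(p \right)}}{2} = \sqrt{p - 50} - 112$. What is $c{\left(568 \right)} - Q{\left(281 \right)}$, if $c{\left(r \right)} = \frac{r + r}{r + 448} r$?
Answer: $\frac{109104}{127} - 2 \sqrt{231} \approx 828.69$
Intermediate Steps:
$c{\left(r \right)} = \frac{2 r^{2}}{448 + r}$ ($c{\left(r \right)} = \frac{2 r}{448 + r} r = \frac{2 r^{2}}{448 + r}$)
$Q{\left(p \right)} = -224 + 2 \sqrt{-50 + p}$ ($Q{\left(p \right)} = 2 \left(\sqrt{p - 50} - 112\right) = 2 \left(\sqrt{-50 + p} - 112\right) = 2 \left(-112 + \sqrt{-50 + p}\right) = -224 + 2 \sqrt{-50 + p}$)
$c{\left(568 \right)} - Q{\left(281 \right)} = \frac{2 \cdot 568^{2}}{448 + 568} - \left(-224 + 2 \sqrt{-50 + 281}\right) = 2 \cdot 322624 \cdot \frac{1}{1016} - \left(-224 + 2 \sqrt{231}\right) = 2 \cdot 322624 \cdot \frac{1}{1016} + \left(224 - 2 \sqrt{231}\right) = \frac{80656}{127} + \left(224 - 2 \sqrt{231}\right) = \frac{109104}{127} - 2 \sqrt{231}$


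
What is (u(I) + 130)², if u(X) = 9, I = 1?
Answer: 19321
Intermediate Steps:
(u(I) + 130)² = (9 + 130)² = 139² = 19321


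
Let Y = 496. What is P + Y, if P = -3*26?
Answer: 418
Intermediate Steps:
P = -78
P + Y = -78 + 496 = 418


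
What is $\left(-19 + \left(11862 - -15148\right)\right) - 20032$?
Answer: $6959$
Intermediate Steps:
$\left(-19 + \left(11862 - -15148\right)\right) - 20032 = \left(-19 + \left(11862 + 15148\right)\right) - 20032 = \left(-19 + 27010\right) - 20032 = 26991 - 20032 = 6959$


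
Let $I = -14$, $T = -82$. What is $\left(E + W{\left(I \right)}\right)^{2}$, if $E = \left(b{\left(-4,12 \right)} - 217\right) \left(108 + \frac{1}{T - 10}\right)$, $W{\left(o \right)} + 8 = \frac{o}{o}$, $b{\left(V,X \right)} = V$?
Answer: $\frac{4823641445841}{8464} \approx 5.699 \cdot 10^{8}$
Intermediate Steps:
$W{\left(o \right)} = -7$ ($W{\left(o \right)} = -8 + \frac{o}{o} = -8 + 1 = -7$)
$E = - \frac{2195635}{92}$ ($E = \left(-4 - 217\right) \left(108 + \frac{1}{-82 - 10}\right) = - 221 \left(108 + \frac{1}{-92}\right) = - 221 \left(108 - \frac{1}{92}\right) = \left(-221\right) \frac{9935}{92} = - \frac{2195635}{92} \approx -23866.0$)
$\left(E + W{\left(I \right)}\right)^{2} = \left(- \frac{2195635}{92} - 7\right)^{2} = \left(- \frac{2196279}{92}\right)^{2} = \frac{4823641445841}{8464}$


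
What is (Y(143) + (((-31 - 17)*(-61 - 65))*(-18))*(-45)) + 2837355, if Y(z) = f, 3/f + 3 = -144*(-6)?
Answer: 2220299446/287 ≈ 7.7362e+6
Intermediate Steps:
f = 1/287 (f = 3/(-3 - 144*(-6)) = 3/(-3 + 864) = 3/861 = 3*(1/861) = 1/287 ≈ 0.0034843)
Y(z) = 1/287
(Y(143) + (((-31 - 17)*(-61 - 65))*(-18))*(-45)) + 2837355 = (1/287 + (((-31 - 17)*(-61 - 65))*(-18))*(-45)) + 2837355 = (1/287 + (-48*(-126)*(-18))*(-45)) + 2837355 = (1/287 + (6048*(-18))*(-45)) + 2837355 = (1/287 - 108864*(-45)) + 2837355 = (1/287 + 4898880) + 2837355 = 1405978561/287 + 2837355 = 2220299446/287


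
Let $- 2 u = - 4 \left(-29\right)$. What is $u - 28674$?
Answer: $-28732$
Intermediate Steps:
$u = -58$ ($u = - \frac{\left(-1\right) 4 \left(-29\right)}{2} = - \frac{\left(-1\right) \left(-116\right)}{2} = \left(- \frac{1}{2}\right) 116 = -58$)
$u - 28674 = -58 - 28674 = -28732$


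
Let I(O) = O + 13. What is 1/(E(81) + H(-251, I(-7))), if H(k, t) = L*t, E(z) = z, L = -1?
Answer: 1/75 ≈ 0.013333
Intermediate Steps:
I(O) = 13 + O
H(k, t) = -t
1/(E(81) + H(-251, I(-7))) = 1/(81 - (13 - 7)) = 1/(81 - 1*6) = 1/(81 - 6) = 1/75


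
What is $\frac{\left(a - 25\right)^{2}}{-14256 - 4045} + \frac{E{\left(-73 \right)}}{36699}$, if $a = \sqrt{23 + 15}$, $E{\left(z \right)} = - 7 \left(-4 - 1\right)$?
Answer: $- \frac{23690902}{671628399} + \frac{50 \sqrt{38}}{18301} \approx -0.018432$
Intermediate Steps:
$E{\left(z \right)} = 35$ ($E{\left(z \right)} = \left(-7\right) \left(-5\right) = 35$)
$a = \sqrt{38} \approx 6.1644$
$\frac{\left(a - 25\right)^{2}}{-14256 - 4045} + \frac{E{\left(-73 \right)}}{36699} = \frac{\left(\sqrt{38} - 25\right)^{2}}{-14256 - 4045} + \frac{35}{36699} = \frac{\left(-25 + \sqrt{38}\right)^{2}}{-14256 - 4045} + 35 \cdot \frac{1}{36699} = \frac{\left(-25 + \sqrt{38}\right)^{2}}{-18301} + \frac{35}{36699} = \left(-25 + \sqrt{38}\right)^{2} \left(- \frac{1}{18301}\right) + \frac{35}{36699} = - \frac{\left(-25 + \sqrt{38}\right)^{2}}{18301} + \frac{35}{36699} = \frac{35}{36699} - \frac{\left(-25 + \sqrt{38}\right)^{2}}{18301}$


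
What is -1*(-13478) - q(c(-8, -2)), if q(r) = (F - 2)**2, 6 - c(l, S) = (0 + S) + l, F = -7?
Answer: 13397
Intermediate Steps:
c(l, S) = 6 - S - l (c(l, S) = 6 - ((0 + S) + l) = 6 - (S + l) = 6 + (-S - l) = 6 - S - l)
q(r) = 81 (q(r) = (-7 - 2)**2 = (-9)**2 = 81)
-1*(-13478) - q(c(-8, -2)) = -1*(-13478) - 1*81 = 13478 - 81 = 13397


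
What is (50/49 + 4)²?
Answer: 60516/2401 ≈ 25.204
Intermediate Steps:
(50/49 + 4)² = (246/49)² = 60516/2401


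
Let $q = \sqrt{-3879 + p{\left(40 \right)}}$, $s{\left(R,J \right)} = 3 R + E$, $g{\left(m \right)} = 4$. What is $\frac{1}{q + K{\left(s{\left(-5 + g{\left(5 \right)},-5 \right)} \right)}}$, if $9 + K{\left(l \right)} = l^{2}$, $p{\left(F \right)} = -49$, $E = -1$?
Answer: $\frac{7}{3977} - \frac{2 i \sqrt{982}}{3977} \approx 0.0017601 - 0.015759 i$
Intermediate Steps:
$s{\left(R,J \right)} = -1 + 3 R$ ($s{\left(R,J \right)} = 3 R - 1 = -1 + 3 R$)
$q = 2 i \sqrt{982}$ ($q = \sqrt{-3879 - 49} = \sqrt{-3928} = 2 i \sqrt{982} \approx 62.674 i$)
$K{\left(l \right)} = -9 + l^{2}$
$\frac{1}{q + K{\left(s{\left(-5 + g{\left(5 \right)},-5 \right)} \right)}} = \frac{1}{2 i \sqrt{982} - \left(9 - \left(-1 + 3 \left(-5 + 4\right)\right)^{2}\right)} = \frac{1}{2 i \sqrt{982} - \left(9 - \left(-1 + 3 \left(-1\right)\right)^{2}\right)} = \frac{1}{2 i \sqrt{982} - \left(9 - \left(-1 - 3\right)^{2}\right)} = \frac{1}{2 i \sqrt{982} - \left(9 - \left(-4\right)^{2}\right)} = \frac{1}{2 i \sqrt{982} + \left(-9 + 16\right)} = \frac{1}{2 i \sqrt{982} + 7} = \frac{1}{7 + 2 i \sqrt{982}}$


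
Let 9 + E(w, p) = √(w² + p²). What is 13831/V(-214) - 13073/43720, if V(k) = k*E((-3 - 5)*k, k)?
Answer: -4166504463389/13924929868360 - 13831*√65/2976659 ≈ -0.33667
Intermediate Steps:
E(w, p) = -9 + √(p² + w²) (E(w, p) = -9 + √(w² + p²) = -9 + √(p² + w²))
V(k) = k*(-9 + √65*√(k²)) (V(k) = k*(-9 + √(k² + ((-3 - 5)*k)²)) = k*(-9 + √(k² + (-8*k)²)) = k*(-9 + √(k² + 64*k²)) = k*(-9 + √(65*k²)) = k*(-9 + √65*√(k²)))
13831/V(-214) - 13073/43720 = 13831/((-214*(-9 + √65*√((-214)²)))) - 13073/43720 = 13831/((-214*(-9 + √65*√45796))) - 13073*1/43720 = 13831/((-214*(-9 + √65*214))) - 13073/43720 = 13831/((-214*(-9 + 214*√65))) - 13073/43720 = 13831/(1926 - 45796*√65) - 13073/43720 = -13073/43720 + 13831/(1926 - 45796*√65)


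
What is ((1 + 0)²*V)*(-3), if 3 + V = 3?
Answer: 0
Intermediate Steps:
V = 0 (V = -3 + 3 = 0)
((1 + 0)²*V)*(-3) = ((1 + 0)²*0)*(-3) = (1²*0)*(-3) = (1*0)*(-3) = 0*(-3) = 0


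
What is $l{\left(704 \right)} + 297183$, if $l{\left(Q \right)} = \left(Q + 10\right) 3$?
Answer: $299325$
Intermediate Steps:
$l{\left(Q \right)} = 30 + 3 Q$ ($l{\left(Q \right)} = \left(10 + Q\right) 3 = 30 + 3 Q$)
$l{\left(704 \right)} + 297183 = \left(30 + 3 \cdot 704\right) + 297183 = \left(30 + 2112\right) + 297183 = 2142 + 297183 = 299325$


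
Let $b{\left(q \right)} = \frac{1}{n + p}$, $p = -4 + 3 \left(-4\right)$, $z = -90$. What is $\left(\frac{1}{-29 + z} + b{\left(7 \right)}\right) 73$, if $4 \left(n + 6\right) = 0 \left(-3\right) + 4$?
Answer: $- \frac{1460}{357} \approx -4.0896$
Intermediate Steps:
$n = -5$ ($n = -6 + \frac{0 \left(-3\right) + 4}{4} = -6 + \frac{0 + 4}{4} = -6 + \frac{1}{4} \cdot 4 = -6 + 1 = -5$)
$p = -16$ ($p = -4 - 12 = -16$)
$b{\left(q \right)} = - \frac{1}{21}$ ($b{\left(q \right)} = \frac{1}{-5 - 16} = \frac{1}{-21} = - \frac{1}{21}$)
$\left(\frac{1}{-29 + z} + b{\left(7 \right)}\right) 73 = \left(\frac{1}{-29 - 90} - \frac{1}{21}\right) 73 = \left(\frac{1}{-119} - \frac{1}{21}\right) 73 = \left(- \frac{1}{119} - \frac{1}{21}\right) 73 = \left(- \frac{20}{357}\right) 73 = - \frac{1460}{357}$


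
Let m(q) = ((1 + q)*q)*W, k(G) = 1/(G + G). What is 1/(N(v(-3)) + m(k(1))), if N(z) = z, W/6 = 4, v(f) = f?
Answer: 1/15 ≈ 0.066667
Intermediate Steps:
k(G) = 1/(2*G)
W = 24 (W = 6*4 = 24)
m(q) = 24*q*(1 + q) (m(q) = ((1 + q)*q)*24 = (q*(1 + q))*24 = 24*q*(1 + q))
1/(N(v(-3)) + m(k(1))) = 1/(-3 + 24*((1/2)/1)*(1 + (1/2)/1)) = 1/(-3 + 24*((1/2)*1)*(1 + (1/2)*1)) = 1/(-3 + 24*(1/2)*(1 + 1/2)) = 1/(-3 + 24*(1/2)*(3/2)) = 1/(-3 + 18) = 1/15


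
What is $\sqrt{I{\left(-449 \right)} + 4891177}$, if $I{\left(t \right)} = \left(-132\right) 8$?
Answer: $\sqrt{4890121} \approx 2211.4$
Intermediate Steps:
$I{\left(t \right)} = -1056$
$\sqrt{I{\left(-449 \right)} + 4891177} = \sqrt{-1056 + 4891177} = \sqrt{4890121}$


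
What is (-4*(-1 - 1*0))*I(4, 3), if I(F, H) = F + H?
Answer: 28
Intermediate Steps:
(-4*(-1 - 1*0))*I(4, 3) = (-4*(-1 - 1*0))*(4 + 3) = -4*(-1 + 0)*7 = -4*(-1)*7 = 4*7 = 28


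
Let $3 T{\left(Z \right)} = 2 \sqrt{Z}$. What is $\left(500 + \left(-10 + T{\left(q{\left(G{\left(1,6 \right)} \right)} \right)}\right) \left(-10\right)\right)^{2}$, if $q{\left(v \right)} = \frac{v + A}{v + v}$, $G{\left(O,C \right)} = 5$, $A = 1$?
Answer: $\frac{1080080}{3} - 1600 \sqrt{15} \approx 3.5383 \cdot 10^{5}$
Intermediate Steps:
$q{\left(v \right)} = \frac{1 + v}{2 v}$ ($q{\left(v \right)} = \frac{v + 1}{v + v} = \frac{1 + v}{2 v}$)
$T{\left(Z \right)} = \frac{2 \sqrt{Z}}{3}$
$\left(500 + \left(-10 + T{\left(q{\left(G{\left(1,6 \right)} \right)} \right)}\right) \left(-10\right)\right)^{2} = \left(500 + \left(-10 + \frac{2 \sqrt{\frac{1 + 5}{2 \cdot 5}}}{3}\right) \left(-10\right)\right)^{2} = \left(500 + \left(-10 + \frac{2 \sqrt{\frac{1}{2} \cdot \frac{1}{5} \cdot 6}}{3}\right) \left(-10\right)\right)^{2} = \left(500 + \left(-10 + \frac{2 \sqrt{\frac{3}{5}}}{3}\right) \left(-10\right)\right)^{2} = \left(500 + \left(-10 + \frac{2 \frac{\sqrt{15}}{5}}{3}\right) \left(-10\right)\right)^{2} = \left(500 + \left(-10 + \frac{2 \sqrt{15}}{15}\right) \left(-10\right)\right)^{2} = \left(500 + \left(100 - \frac{4 \sqrt{15}}{3}\right)\right)^{2} = \left(600 - \frac{4 \sqrt{15}}{3}\right)^{2}$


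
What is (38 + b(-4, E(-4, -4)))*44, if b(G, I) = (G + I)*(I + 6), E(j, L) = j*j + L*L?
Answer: 48488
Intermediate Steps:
E(j, L) = L² + j² (E(j, L) = j² + L² = L² + j²)
b(G, I) = (6 + I)*(G + I) (b(G, I) = (G + I)*(6 + I) = (6 + I)*(G + I))
(38 + b(-4, E(-4, -4)))*44 = (38 + (((-4)² + (-4)²)² + 6*(-4) + 6*((-4)² + (-4)²) - 4*((-4)² + (-4)²)))*44 = (38 + ((16 + 16)² - 24 + 6*(16 + 16) - 4*(16 + 16)))*44 = (38 + (32² - 24 + 6*32 - 4*32))*44 = (38 + (1024 - 24 + 192 - 128))*44 = (38 + 1064)*44 = 1102*44 = 48488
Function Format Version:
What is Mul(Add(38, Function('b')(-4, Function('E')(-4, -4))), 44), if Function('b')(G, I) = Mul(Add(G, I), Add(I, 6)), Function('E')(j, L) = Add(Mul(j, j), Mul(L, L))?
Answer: 48488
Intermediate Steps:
Function('E')(j, L) = Add(Pow(L, 2), Pow(j, 2)) (Function('E')(j, L) = Add(Pow(j, 2), Pow(L, 2)) = Add(Pow(L, 2), Pow(j, 2)))
Function('b')(G, I) = Mul(Add(6, I), Add(G, I)) (Function('b')(G, I) = Mul(Add(G, I), Add(6, I)) = Mul(Add(6, I), Add(G, I)))
Mul(Add(38, Function('b')(-4, Function('E')(-4, -4))), 44) = Mul(Add(38, Add(Pow(Add(Pow(-4, 2), Pow(-4, 2)), 2), Mul(6, -4), Mul(6, Add(Pow(-4, 2), Pow(-4, 2))), Mul(-4, Add(Pow(-4, 2), Pow(-4, 2))))), 44) = Mul(Add(38, Add(Pow(Add(16, 16), 2), -24, Mul(6, Add(16, 16)), Mul(-4, Add(16, 16)))), 44) = Mul(Add(38, Add(Pow(32, 2), -24, Mul(6, 32), Mul(-4, 32))), 44) = Mul(Add(38, Add(1024, -24, 192, -128)), 44) = Mul(Add(38, 1064), 44) = Mul(1102, 44) = 48488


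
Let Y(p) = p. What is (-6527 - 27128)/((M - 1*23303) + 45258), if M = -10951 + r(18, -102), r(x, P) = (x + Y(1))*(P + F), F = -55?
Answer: -33655/8021 ≈ -4.1959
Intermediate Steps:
r(x, P) = (1 + x)*(-55 + P) (r(x, P) = (x + 1)*(P - 55) = (1 + x)*(-55 + P))
M = -13934 (M = -10951 + (-55 - 102 - 55*18 - 102*18) = -10951 + (-55 - 102 - 990 - 1836) = -10951 - 2983 = -13934)
(-6527 - 27128)/((M - 1*23303) + 45258) = (-6527 - 27128)/((-13934 - 1*23303) + 45258) = -33655/((-13934 - 23303) + 45258) = -33655/(-37237 + 45258) = -33655/8021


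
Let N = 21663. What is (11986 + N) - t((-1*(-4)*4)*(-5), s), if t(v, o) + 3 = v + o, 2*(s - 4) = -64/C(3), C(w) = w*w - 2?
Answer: 236128/7 ≈ 33733.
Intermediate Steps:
C(w) = -2 + w**2 (C(w) = w**2 - 2 = -2 + w**2)
s = -4/7 (s = 4 + (-64/(-2 + 3**2))/2 = 4 + (-64/(-2 + 9))/2 = 4 + (-64/7)/2 = 4 + (-64*1/7)/2 = 4 + (1/2)*(-64/7) = 4 - 32/7 = -4/7 ≈ -0.57143)
t(v, o) = -3 + o + v (t(v, o) = -3 + (v + o) = -3 + (o + v) = -3 + o + v)
(11986 + N) - t((-1*(-4)*4)*(-5), s) = (11986 + 21663) - (-3 - 4/7 + (-1*(-4)*4)*(-5)) = 33649 - (-3 - 4/7 + (4*4)*(-5)) = 33649 - (-3 - 4/7 + 16*(-5)) = 33649 - (-3 - 4/7 - 80) = 33649 - 1*(-585/7) = 33649 + 585/7 = 236128/7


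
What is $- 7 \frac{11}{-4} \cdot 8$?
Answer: $154$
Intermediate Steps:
$- 7 \frac{11}{-4} \cdot 8 = - 7 \cdot 11 \left(- \frac{1}{4}\right) 8 = \left(-7\right) \left(- \frac{11}{4}\right) 8 = \frac{77}{4} \cdot 8 = 154$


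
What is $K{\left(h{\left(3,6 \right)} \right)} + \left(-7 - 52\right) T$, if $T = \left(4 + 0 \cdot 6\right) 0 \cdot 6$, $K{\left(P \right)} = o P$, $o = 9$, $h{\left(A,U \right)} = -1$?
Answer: $-9$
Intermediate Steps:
$K{\left(P \right)} = 9 P$
$T = 0$ ($T = \left(4 + 0\right) 0 = 4 \cdot 0 = 0$)
$K{\left(h{\left(3,6 \right)} \right)} + \left(-7 - 52\right) T = 9 \left(-1\right) + \left(-7 - 52\right) 0 = -9 + \left(-7 - 52\right) 0 = -9 - 0 = -9 + 0 = -9$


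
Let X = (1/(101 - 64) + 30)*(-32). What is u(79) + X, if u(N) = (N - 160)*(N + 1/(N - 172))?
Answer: -8440766/1147 ≈ -7359.0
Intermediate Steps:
u(N) = (-160 + N)*(N + 1/(-172 + N))
X = -35552/37 (X = (1/37 + 30)*(-32) = (1111/37)*(-32) = -35552/37 ≈ -960.87)
u(79) + X = (-160 + 79³ - 332*79² + 27521*79)/(-172 + 79) - 35552/37 = (-160 + 493039 - 332*6241 + 2174159)/(-93) - 35552/37 = -(-160 + 493039 - 2072012 + 2174159)/93 - 35552/37 = -1/93*595026 - 35552/37 = -198342/31 - 35552/37 = -8440766/1147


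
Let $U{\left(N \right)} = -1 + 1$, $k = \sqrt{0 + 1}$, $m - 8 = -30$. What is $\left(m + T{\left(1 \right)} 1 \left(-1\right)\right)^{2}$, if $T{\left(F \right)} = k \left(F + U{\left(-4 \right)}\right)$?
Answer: $529$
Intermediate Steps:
$m = -22$ ($m = 8 - 30 = -22$)
$k = 1$ ($k = \sqrt{1} = 1$)
$U{\left(N \right)} = 0$
$T{\left(F \right)} = F$ ($T{\left(F \right)} = 1 \left(F + 0\right) = 1 F = F$)
$\left(m + T{\left(1 \right)} 1 \left(-1\right)\right)^{2} = \left(-22 + 1 \cdot 1 \left(-1\right)\right)^{2} = \left(-22 + 1 \left(-1\right)\right)^{2} = \left(-22 - 1\right)^{2} = \left(-23\right)^{2} = 529$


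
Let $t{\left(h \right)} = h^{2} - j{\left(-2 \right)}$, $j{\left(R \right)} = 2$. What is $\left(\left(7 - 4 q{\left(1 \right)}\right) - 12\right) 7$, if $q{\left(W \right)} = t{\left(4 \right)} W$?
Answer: $-427$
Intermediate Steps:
$t{\left(h \right)} = -2 + h^{2}$ ($t{\left(h \right)} = h^{2} - 2 = -2 + h^{2}$)
$q{\left(W \right)} = 14 W$ ($q{\left(W \right)} = \left(-2 + 4^{2}\right) W = \left(-2 + 16\right) W = 14 W$)
$\left(\left(7 - 4 q{\left(1 \right)}\right) - 12\right) 7 = \left(\left(7 - 4 \cdot 14 \cdot 1\right) - 12\right) 7 = \left(\left(7 - 56\right) - 12\right) 7 = \left(-49 - 12\right) 7 = \left(-61\right) 7 = -427$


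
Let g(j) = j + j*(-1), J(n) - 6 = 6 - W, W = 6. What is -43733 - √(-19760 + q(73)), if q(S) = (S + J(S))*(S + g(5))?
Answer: -43733 - I*√13993 ≈ -43733.0 - 118.29*I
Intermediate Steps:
J(n) = 6 (J(n) = 6 + (6 - 1*6) = 6 + (6 - 6) = 6 + 0 = 6)
g(j) = 0 (g(j) = j - j = 0)
q(S) = S*(6 + S) (q(S) = (S + 6)*(S + 0) = (6 + S)*S = S*(6 + S))
-43733 - √(-19760 + q(73)) = -43733 - √(-19760 + 73*(6 + 73)) = -43733 - √(-19760 + 73*79) = -43733 - √(-19760 + 5767) = -43733 - √(-13993) = -43733 - I*√13993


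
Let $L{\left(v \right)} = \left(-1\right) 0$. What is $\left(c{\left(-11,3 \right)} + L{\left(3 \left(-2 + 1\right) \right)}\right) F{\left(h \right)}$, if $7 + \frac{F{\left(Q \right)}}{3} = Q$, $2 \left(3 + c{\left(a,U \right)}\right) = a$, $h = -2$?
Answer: $\frac{459}{2} \approx 229.5$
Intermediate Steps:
$c{\left(a,U \right)} = -3 + \frac{a}{2}$
$F{\left(Q \right)} = -21 + 3 Q$
$L{\left(v \right)} = 0$
$\left(c{\left(-11,3 \right)} + L{\left(3 \left(-2 + 1\right) \right)}\right) F{\left(h \right)} = \left(\left(-3 + \frac{1}{2} \left(-11\right)\right) + 0\right) \left(-21 + 3 \left(-2\right)\right) = \left(\left(-3 - \frac{11}{2}\right) + 0\right) \left(-21 - 6\right) = \left(- \frac{17}{2} + 0\right) \left(-27\right) = \left(- \frac{17}{2}\right) \left(-27\right) = \frac{459}{2}$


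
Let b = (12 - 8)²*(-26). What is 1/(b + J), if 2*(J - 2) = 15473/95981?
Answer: -191962/79456795 ≈ -0.0024159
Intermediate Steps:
b = -416 (b = 4²*(-26) = 16*(-26) = -416)
J = 399397/191962 (J = 2 + (15473/95981)/2 = 2 + (15473*(1/95981))/2 = 2 + (½)*(15473/95981) = 2 + 15473/191962 = 399397/191962 ≈ 2.0806)
1/(b + J) = 1/(-416 + 399397/191962) = 1/(-79456795/191962) = -191962/79456795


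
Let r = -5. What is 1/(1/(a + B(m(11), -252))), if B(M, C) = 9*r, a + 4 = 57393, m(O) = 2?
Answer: 57344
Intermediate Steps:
a = 57389 (a = -4 + 57393 = 57389)
B(M, C) = -45 (B(M, C) = 9*(-5) = -45)
1/(1/(a + B(m(11), -252))) = 1/(1/(57389 - 45)) = 1/(1/57344) = 57344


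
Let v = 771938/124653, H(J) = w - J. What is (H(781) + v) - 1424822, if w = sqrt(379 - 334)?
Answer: -177704918821/124653 + 3*sqrt(5) ≈ -1.4256e+6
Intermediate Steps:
w = 3*sqrt(5) (w = sqrt(45) = 3*sqrt(5) ≈ 6.7082)
H(J) = -J + 3*sqrt(5) (H(J) = 3*sqrt(5) - J = -J + 3*sqrt(5))
v = 771938/124653 (v = 771938*(1/124653) = 771938/124653 ≈ 6.1927)
(H(781) + v) - 1424822 = ((-1*781 + 3*sqrt(5)) + 771938/124653) - 1424822 = ((-781 + 3*sqrt(5)) + 771938/124653) - 1424822 = (-96582055/124653 + 3*sqrt(5)) - 1424822 = -177704918821/124653 + 3*sqrt(5)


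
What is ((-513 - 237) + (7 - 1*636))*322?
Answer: -444038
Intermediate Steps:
((-513 - 237) + (7 - 1*636))*322 = (-750 + (7 - 636))*322 = (-750 - 629)*322 = -1379*322 = -444038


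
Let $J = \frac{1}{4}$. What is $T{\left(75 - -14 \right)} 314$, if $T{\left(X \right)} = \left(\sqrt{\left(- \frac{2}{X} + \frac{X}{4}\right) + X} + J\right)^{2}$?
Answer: $\frac{24880889}{712} + \frac{157 \sqrt{3524133}}{178} \approx 36601.0$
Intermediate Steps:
$J = \frac{1}{4} \approx 0.25$
$T{\left(X \right)} = \left(\frac{1}{4} + \sqrt{- \frac{2}{X} + \frac{5 X}{4}}\right)^{2}$ ($T{\left(X \right)} = \left(\sqrt{\left(- \frac{2}{X} + \frac{X}{4}\right) + X} + \frac{1}{4}\right)^{2} = \left(\sqrt{- \frac{2}{X} + \frac{5 X}{4}} + \frac{1}{4}\right)^{2} = \left(\frac{1}{4} + \sqrt{- \frac{2}{X} + \frac{5 X}{4}}\right)^{2}$)
$T{\left(75 - -14 \right)} 314 = \frac{\left(1 + 2 \sqrt{- \frac{8}{75 - -14} + 5 \left(75 - -14\right)}\right)^{2}}{16} \cdot 314 = \frac{\left(1 + 2 \sqrt{- \frac{8}{75 + 14} + 5 \left(75 + 14\right)}\right)^{2}}{16} \cdot 314 = \frac{\left(1 + 2 \sqrt{- \frac{8}{89} + 5 \cdot 89}\right)^{2}}{16} \cdot 314 = \frac{\left(1 + 2 \sqrt{\left(-8\right) \frac{1}{89} + 445}\right)^{2}}{16} \cdot 314 = \frac{\left(1 + 2 \sqrt{- \frac{8}{89} + 445}\right)^{2}}{16} \cdot 314 = \frac{\left(1 + 2 \sqrt{\frac{39597}{89}}\right)^{2}}{16} \cdot 314 = \frac{\left(1 + 2 \frac{\sqrt{3524133}}{89}\right)^{2}}{16} \cdot 314 = \frac{\left(1 + \frac{2 \sqrt{3524133}}{89}\right)^{2}}{16} \cdot 314 = \frac{157 \left(1 + \frac{2 \sqrt{3524133}}{89}\right)^{2}}{8}$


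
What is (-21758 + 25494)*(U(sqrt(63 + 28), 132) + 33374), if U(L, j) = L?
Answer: 124685264 + 3736*sqrt(91) ≈ 1.2472e+8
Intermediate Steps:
(-21758 + 25494)*(U(sqrt(63 + 28), 132) + 33374) = (-21758 + 25494)*(sqrt(63 + 28) + 33374) = 3736*(sqrt(91) + 33374) = 3736*(33374 + sqrt(91)) = 124685264 + 3736*sqrt(91)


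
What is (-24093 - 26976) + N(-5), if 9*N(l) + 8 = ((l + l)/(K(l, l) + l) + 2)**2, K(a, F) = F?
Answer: -459620/9 ≈ -51069.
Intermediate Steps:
N(l) = 1/9 (N(l) = -8/9 + ((l + l)/(l + l) + 2)**2/9 = -8/9 + ((2*l)/((2*l)) + 2)**2/9 = -8/9 + ((2*l)*(1/(2*l)) + 2)**2/9 = -8/9 + (1 + 2)**2/9 = -8/9 + (1/9)*3**2 = -8/9 + (1/9)*9 = -8/9 + 1 = 1/9)
(-24093 - 26976) + N(-5) = (-24093 - 26976) + 1/9 = -51069 + 1/9 = -459620/9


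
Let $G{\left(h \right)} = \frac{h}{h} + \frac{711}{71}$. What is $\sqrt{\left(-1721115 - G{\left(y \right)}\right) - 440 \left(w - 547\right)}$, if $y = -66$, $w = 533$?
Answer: $\frac{i \sqrt{8645143677}}{71} \approx 1309.6 i$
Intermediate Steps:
$G{\left(h \right)} = \frac{782}{71}$ ($G{\left(h \right)} = 1 + 711 \cdot \frac{1}{71} = 1 + \frac{711}{71} = \frac{782}{71}$)
$\sqrt{\left(-1721115 - G{\left(y \right)}\right) - 440 \left(w - 547\right)} = \sqrt{\left(-1721115 - \frac{782}{71}\right) - 440 \left(533 - 547\right)} = \sqrt{\left(-1721115 - \frac{782}{71}\right) - -6160} = \sqrt{- \frac{122199947}{71} + 6160} = \sqrt{- \frac{121762587}{71}} = \frac{i \sqrt{8645143677}}{71}$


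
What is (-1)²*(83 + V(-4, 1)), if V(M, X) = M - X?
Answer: 78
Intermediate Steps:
(-1)²*(83 + V(-4, 1)) = (-1)²*(83 + (-4 - 1*1)) = 1*(83 + (-4 - 1)) = 1*(83 - 5) = 1*78 = 78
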